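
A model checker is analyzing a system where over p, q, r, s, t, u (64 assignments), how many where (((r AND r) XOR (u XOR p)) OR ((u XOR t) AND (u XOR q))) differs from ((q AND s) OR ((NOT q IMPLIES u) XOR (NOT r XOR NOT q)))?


F1 = (((r AND r) XOR (u XOR p)) OR ((u XOR t) AND (u XOR q)))
F2 = ((q AND s) OR ((NOT q IMPLIES u) XOR (NOT r XOR NOT q)))
Evaluate both on each of 64 rows (bits = p,q,r,s,t,u):
  row 0 [000000]: F1=0 F2=0 -> 0
  row 1 [000001]: F1=1 F2=1 -> 0
  row 2 [000010]: F1=0 F2=0 -> 0
  row 3 [000011]: F1=1 F2=1 -> 0
  row 4 [000100]: F1=0 F2=0 -> 0
  (every remaining row is evaluated the same way; all 64 results are listed next)
Full result column, 8 rows per line (p,q,r fixed per line; s,t,u runs 000..111 left to right):
  rows 0-7 [p,q,r=000]: 00000000  (ones: 0)
  rows 8-15 [p,q,r=001]: 01000100  (ones: 2)
  rows 16-23 [p,q,r=010]: 01111000  (ones: 4)
  rows 24-31 [p,q,r=011]: 01010101  (ones: 4)
  rows 32-39 [p,q,r=100]: 10111011  (ones: 6)
  rows 40-47 [p,q,r=101]: 11111111  (ones: 8)
  rows 48-55 [p,q,r=110]: 10100101  (ones: 4)
  rows 56-63 [p,q,r=111]: 10001000  (ones: 2)
Disagreements = 0+2+4+4+6+8+4+2 = 30

30


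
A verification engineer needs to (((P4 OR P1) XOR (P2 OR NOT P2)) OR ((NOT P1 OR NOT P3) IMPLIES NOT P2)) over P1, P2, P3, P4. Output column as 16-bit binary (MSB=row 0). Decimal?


Formula: (((P4 OR P1) XOR (P2 OR NOT P2)) OR ((NOT P1 OR NOT P3) IMPLIES NOT P2)) over P1, P2, P3, P4 (16 rows)
Evaluate each row (bits = P1,P2,P3,P4, MSB first):
  row 0 [0000]: (((0 OR 0) XOR (0 OR NOT 0)) OR ((NOT 0 OR NOT 0) IMPLIES NOT 0)) -> 1
  row 1 [0001]: (((1 OR 0) XOR (0 OR NOT 0)) OR ((NOT 0 OR NOT 0) IMPLIES NOT 0)) -> 1
  row 2 [0010]: (((0 OR 0) XOR (0 OR NOT 0)) OR ((NOT 0 OR NOT 1) IMPLIES NOT 0)) -> 1
  row 3 [0011]: (((1 OR 0) XOR (0 OR NOT 0)) OR ((NOT 0 OR NOT 1) IMPLIES NOT 0)) -> 1
  row 4 [0100]: (((0 OR 0) XOR (1 OR NOT 1)) OR ((NOT 0 OR NOT 0) IMPLIES NOT 1)) -> 1
  row 5 [0101]: (((1 OR 0) XOR (1 OR NOT 1)) OR ((NOT 0 OR NOT 0) IMPLIES NOT 1)) -> 0
  row 6 [0110]: (((0 OR 0) XOR (1 OR NOT 1)) OR ((NOT 0 OR NOT 1) IMPLIES NOT 1)) -> 1
  row 7 [0111]: (((1 OR 0) XOR (1 OR NOT 1)) OR ((NOT 0 OR NOT 1) IMPLIES NOT 1)) -> 0
  row 8 [1000]: (((0 OR 1) XOR (0 OR NOT 0)) OR ((NOT 1 OR NOT 0) IMPLIES NOT 0)) -> 1
  row 9 [1001]: (((1 OR 1) XOR (0 OR NOT 0)) OR ((NOT 1 OR NOT 0) IMPLIES NOT 0)) -> 1
  row 10 [1010]: (((0 OR 1) XOR (0 OR NOT 0)) OR ((NOT 1 OR NOT 1) IMPLIES NOT 0)) -> 1
  row 11 [1011]: (((1 OR 1) XOR (0 OR NOT 0)) OR ((NOT 1 OR NOT 1) IMPLIES NOT 0)) -> 1
  row 12 [1100]: (((0 OR 1) XOR (1 OR NOT 1)) OR ((NOT 1 OR NOT 0) IMPLIES NOT 1)) -> 0
  row 13 [1101]: (((1 OR 1) XOR (1 OR NOT 1)) OR ((NOT 1 OR NOT 0) IMPLIES NOT 1)) -> 0
  row 14 [1110]: (((0 OR 1) XOR (1 OR NOT 1)) OR ((NOT 1 OR NOT 1) IMPLIES NOT 1)) -> 1
  row 15 [1111]: (((1 OR 1) XOR (1 OR NOT 1)) OR ((NOT 1 OR NOT 1) IMPLIES NOT 1)) -> 1
Full result column, 4 rows per line (P1,P2 fixed per line; P3,P4 runs 00..11 left to right):
  rows 0-3 [P1,P2=00]: 1111  = hex F
  rows 4-7 [P1,P2=01]: 1010  = hex A
  rows 8-11 [P1,P2=10]: 1111  = hex F
  rows 12-15 [P1,P2=11]: 0011  = hex 3
Output column (row 0 .. row 15) = 1111101011110011
Output column grouped in 4s = 1111 1010 1111 0011 = 0xFAF3
Convert to decimal digit by digit (value = value*16 + digit):
  F -> 15
  15*16 + 10 (A) = 250
  250*16 + 15 (F) = 4015
  4015*16 + 3 = 64243
Decimal = 64243

64243


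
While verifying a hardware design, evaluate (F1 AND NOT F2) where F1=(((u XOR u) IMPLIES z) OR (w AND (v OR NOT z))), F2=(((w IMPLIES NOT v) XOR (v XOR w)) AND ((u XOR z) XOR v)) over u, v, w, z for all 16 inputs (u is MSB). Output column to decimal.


F1 = (((u XOR u) IMPLIES z) OR (w AND (v OR NOT z)))
F2 = (((w IMPLIES NOT v) XOR (v XOR w)) AND ((u XOR z) XOR v))
Counterexample to F1=>F2 is where F1=1 and F2=0.
Evaluate each row (bits = u,v,w,z, MSB first):
  row 0 [0000]: F1=1 F2=0 -> F1&~F2 -> 1
  row 1 [0001]: F1=1 F2=1 -> F1&~F2 -> 0
  row 2 [0010]: F1=1 F2=0 -> F1&~F2 -> 1
  row 3 [0011]: F1=1 F2=0 -> F1&~F2 -> 1
  row 4 [0100]: F1=1 F2=0 -> F1&~F2 -> 1
  row 5 [0101]: F1=1 F2=0 -> F1&~F2 -> 1
  row 6 [0110]: F1=1 F2=0 -> F1&~F2 -> 1
  row 7 [0111]: F1=1 F2=0 -> F1&~F2 -> 1
  row 8 [1000]: F1=1 F2=1 -> F1&~F2 -> 0
  row 9 [1001]: F1=1 F2=0 -> F1&~F2 -> 1
  row 10 [1010]: F1=1 F2=0 -> F1&~F2 -> 1
  row 11 [1011]: F1=1 F2=0 -> F1&~F2 -> 1
  row 12 [1100]: F1=1 F2=0 -> F1&~F2 -> 1
  row 13 [1101]: F1=1 F2=0 -> F1&~F2 -> 1
  row 14 [1110]: F1=1 F2=0 -> F1&~F2 -> 1
  row 15 [1111]: F1=1 F2=0 -> F1&~F2 -> 1
Full result column, 4 rows per line (u,v fixed per line; w,z runs 00..11 left to right):
  rows 0-3 [u,v=00]: 1011  = hex B
  rows 4-7 [u,v=01]: 1111  = hex F
  rows 8-11 [u,v=10]: 0111  = hex 7
  rows 12-15 [u,v=11]: 1111  = hex F
Counterexample vector (row 0 .. row 15) = 1011111101111111
Output column grouped in 4s = 1011 1111 0111 1111 = 0xBF7F
Convert to decimal digit by digit (value = value*16 + digit):
  B -> 11
  11*16 + 15 (F) = 191
  191*16 + 7 = 3063
  3063*16 + 15 (F) = 49023
Decimal = 49023

49023


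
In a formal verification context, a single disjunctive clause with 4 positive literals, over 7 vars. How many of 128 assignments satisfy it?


Step 1: Total=2^7=128
Step 2: Unsat when all 4 false: 2^3=8
Step 3: Sat=128-8=120

120


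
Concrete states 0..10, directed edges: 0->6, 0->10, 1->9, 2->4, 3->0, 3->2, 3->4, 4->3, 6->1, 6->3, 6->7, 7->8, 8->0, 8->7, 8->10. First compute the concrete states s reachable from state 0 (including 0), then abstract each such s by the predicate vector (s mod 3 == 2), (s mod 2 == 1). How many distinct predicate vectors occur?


BFS from 0:
Concrete reachable: {0, 1, 2, 3, 4, 6, 7, 8, 9, 10}
Abstract via predicates (s mod 3 == 2), (s mod 2 == 1):
  (0,0) <- {0, 4, 6, 10}
  (0,1) <- {1, 3, 7, 9}
  (1,0) <- {2, 8}
Distinct abstract states = 3

3


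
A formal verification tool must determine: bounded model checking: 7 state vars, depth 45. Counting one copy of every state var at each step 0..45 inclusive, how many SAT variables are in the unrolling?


BMC unrolls to depth k, creating one copy of each state var for steps 0..k.
Step count = 45 + 1 = 46 (steps 0 through 45)
Vars per step = 7
Total = 7 * 46 = 322

322


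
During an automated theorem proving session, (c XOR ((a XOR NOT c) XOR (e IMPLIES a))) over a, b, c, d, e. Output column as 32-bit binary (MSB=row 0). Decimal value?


Formula: (c XOR ((a XOR NOT c) XOR (e IMPLIES a))) over a, b, c, d, e (32 rows)
Evaluate each row (bits = a,b,c,d,e, MSB first):
  row 0 [00000]: (0 XOR ((0 XOR NOT 0) XOR (0 IMPLIES 0))) -> 0
  row 1 [00001]: (0 XOR ((0 XOR NOT 0) XOR (1 IMPLIES 0))) -> 1
  row 2 [00010]: (0 XOR ((0 XOR NOT 0) XOR (0 IMPLIES 0))) -> 0
  row 3 [00011]: (0 XOR ((0 XOR NOT 0) XOR (1 IMPLIES 0))) -> 1
  row 4 [00100]: (1 XOR ((0 XOR NOT 1) XOR (0 IMPLIES 0))) -> 0
  row 5 [00101]: (1 XOR ((0 XOR NOT 1) XOR (1 IMPLIES 0))) -> 1
  row 6 [00110]: (1 XOR ((0 XOR NOT 1) XOR (0 IMPLIES 0))) -> 0
  row 7 [00111]: (1 XOR ((0 XOR NOT 1) XOR (1 IMPLIES 0))) -> 1
  row 8 [01000]: (0 XOR ((0 XOR NOT 0) XOR (0 IMPLIES 0))) -> 0
  row 9 [01001]: (0 XOR ((0 XOR NOT 0) XOR (1 IMPLIES 0))) -> 1
  row 10 [01010]: (0 XOR ((0 XOR NOT 0) XOR (0 IMPLIES 0))) -> 0
  row 11 [01011]: (0 XOR ((0 XOR NOT 0) XOR (1 IMPLIES 0))) -> 1
  row 12 [01100]: (1 XOR ((0 XOR NOT 1) XOR (0 IMPLIES 0))) -> 0
  row 13 [01101]: (1 XOR ((0 XOR NOT 1) XOR (1 IMPLIES 0))) -> 1
  row 14 [01110]: (1 XOR ((0 XOR NOT 1) XOR (0 IMPLIES 0))) -> 0
  row 15 [01111]: (1 XOR ((0 XOR NOT 1) XOR (1 IMPLIES 0))) -> 1
  row 16 [10000]: (0 XOR ((1 XOR NOT 0) XOR (0 IMPLIES 1))) -> 1
  row 17 [10001]: (0 XOR ((1 XOR NOT 0) XOR (1 IMPLIES 1))) -> 1
  row 18 [10010]: (0 XOR ((1 XOR NOT 0) XOR (0 IMPLIES 1))) -> 1
  row 19 [10011]: (0 XOR ((1 XOR NOT 0) XOR (1 IMPLIES 1))) -> 1
  row 20 [10100]: (1 XOR ((1 XOR NOT 1) XOR (0 IMPLIES 1))) -> 1
  row 21 [10101]: (1 XOR ((1 XOR NOT 1) XOR (1 IMPLIES 1))) -> 1
  row 22 [10110]: (1 XOR ((1 XOR NOT 1) XOR (0 IMPLIES 1))) -> 1
  row 23 [10111]: (1 XOR ((1 XOR NOT 1) XOR (1 IMPLIES 1))) -> 1
  row 24 [11000]: (0 XOR ((1 XOR NOT 0) XOR (0 IMPLIES 1))) -> 1
  row 25 [11001]: (0 XOR ((1 XOR NOT 0) XOR (1 IMPLIES 1))) -> 1
  row 26 [11010]: (0 XOR ((1 XOR NOT 0) XOR (0 IMPLIES 1))) -> 1
  row 27 [11011]: (0 XOR ((1 XOR NOT 0) XOR (1 IMPLIES 1))) -> 1
  row 28 [11100]: (1 XOR ((1 XOR NOT 1) XOR (0 IMPLIES 1))) -> 1
  row 29 [11101]: (1 XOR ((1 XOR NOT 1) XOR (1 IMPLIES 1))) -> 1
  row 30 [11110]: (1 XOR ((1 XOR NOT 1) XOR (0 IMPLIES 1))) -> 1
  row 31 [11111]: (1 XOR ((1 XOR NOT 1) XOR (1 IMPLIES 1))) -> 1
Full result column, 4 rows per line (a,b,c fixed per line; d,e runs 00..11 left to right):
  rows 0-3 [a,b,c=000]: 0101  = hex 5
  rows 4-7 [a,b,c=001]: 0101  = hex 5
  rows 8-11 [a,b,c=010]: 0101  = hex 5
  rows 12-15 [a,b,c=011]: 0101  = hex 5
  rows 16-19 [a,b,c=100]: 1111  = hex F
  rows 20-23 [a,b,c=101]: 1111  = hex F
  rows 24-27 [a,b,c=110]: 1111  = hex F
  rows 28-31 [a,b,c=111]: 1111  = hex F
Output column (row 0 .. row 31) = 01010101010101011111111111111111
Output column grouped in 4s = 0101 0101 0101 0101 1111 1111 1111 1111 = 0x5555FFFF
Convert to decimal digit by digit (value = value*16 + digit):
  5 -> 5
  5*16 + 5 = 85
  85*16 + 5 = 1365
  1365*16 + 5 = 21845
  21845*16 + 15 (F) = 349535
  349535*16 + 15 (F) = 5592575
  5592575*16 + 15 (F) = 89481215
  89481215*16 + 15 (F) = 1431699455
Decimal = 1431699455

1431699455


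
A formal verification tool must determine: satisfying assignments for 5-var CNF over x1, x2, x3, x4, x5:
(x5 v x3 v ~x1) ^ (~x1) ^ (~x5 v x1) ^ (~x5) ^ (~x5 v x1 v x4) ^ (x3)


CNF with 6 clauses over 5 vars (32 assignments).
An assignment satisfies CNF iff every clause has >=1 true literal.
Check each row (bits = x1,x2,x3,x4,x5; clause T/F shown):
  row 0 [00000]: clauses=TTTTTF -> 0
  row 1 [00001]: clauses=TTFFFF -> 0
  row 2 [00010]: clauses=TTTTTF -> 0
  row 3 [00011]: clauses=TTFFTF -> 0
  row 4 [00100]: clauses=TTTTTT -> 1
  row 5 [00101]: clauses=TTFFFT -> 0
  row 6 [00110]: clauses=TTTTTT -> 1
  row 7 [00111]: clauses=TTFFTT -> 0
  row 8 [01000]: clauses=TTTTTF -> 0
  row 9 [01001]: clauses=TTFFFF -> 0
  row 10 [01010]: clauses=TTTTTF -> 0
  row 11 [01011]: clauses=TTFFTF -> 0
  row 12 [01100]: clauses=TTTTTT -> 1
  row 13 [01101]: clauses=TTFFFT -> 0
  row 14 [01110]: clauses=TTTTTT -> 1
  row 15 [01111]: clauses=TTFFTT -> 0
  row 16 [10000]: clauses=FFTTTF -> 0
  row 17 [10001]: clauses=TFTFTF -> 0
  row 18 [10010]: clauses=FFTTTF -> 0
  row 19 [10011]: clauses=TFTFTF -> 0
  row 20 [10100]: clauses=TFTTTT -> 0
  row 21 [10101]: clauses=TFTFTT -> 0
  row 22 [10110]: clauses=TFTTTT -> 0
  row 23 [10111]: clauses=TFTFTT -> 0
  row 24 [11000]: clauses=FFTTTF -> 0
  row 25 [11001]: clauses=TFTFTF -> 0
  row 26 [11010]: clauses=FFTTTF -> 0
  row 27 [11011]: clauses=TFTFTF -> 0
  row 28 [11100]: clauses=TFTTTT -> 0
  row 29 [11101]: clauses=TFTFTT -> 0
  row 30 [11110]: clauses=TFTTTT -> 0
  row 31 [11111]: clauses=TFTFTT -> 0
Full result column, 8 rows per line (x1,x2 fixed per line; x3,x4,x5 runs 000..111 left to right):
  rows 0-7 [x1,x2=00]: 00001010  (ones: 2)
  rows 8-15 [x1,x2=01]: 00001010  (ones: 2)
  rows 16-23 [x1,x2=10]: 00000000  (ones: 0)
  rows 24-31 [x1,x2=11]: 00000000  (ones: 0)
Satisfying assignments = 2+2+0+0 = 4

4


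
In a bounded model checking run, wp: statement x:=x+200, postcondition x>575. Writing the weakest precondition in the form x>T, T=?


Formula: wp(x:=E, P) = P[E/x] (substitute E for x in postcondition)
Step 1: Postcondition: x>575
Step 2: Substitute x+200 for x: x+200>575
Step 3: Solve for x: x > 575-200 = 375

375


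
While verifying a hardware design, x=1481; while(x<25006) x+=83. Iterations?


Step 1: x goes from 1481 toward 25006 by 83; the body runs while x<25006, so iterations = ceil((bound-start)/step)
Step 2: Distance=23525
Step 3: ceil(23525/83)=284

284


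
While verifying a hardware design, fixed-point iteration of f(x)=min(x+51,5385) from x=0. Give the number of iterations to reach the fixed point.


Step 1: x=0, cap=5385, increment=51
Step 2: x grows by 51 each step until capped at 5385; fixed point is x=5385
Step 3: iterations = ceil(5385/51) = 106

106


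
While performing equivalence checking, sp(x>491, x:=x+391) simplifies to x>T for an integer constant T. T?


Formula: sp(P, x:=E) = exists old_x. (x = E[old_x/x]) AND P[old_x/x] (old_x is the value of x before the assignment; eliminate old_x by solving x = E[old_x/x] for old_x)
Step 1: Precondition P: x>491, i.e. old_x > 491
Step 2: Assignment gives x = old_x + 391, so old_x = x - 391
Step 3: Substitute into P: x - 391 > 491
Step 4: Simplify: x > 491+391 = 882

882


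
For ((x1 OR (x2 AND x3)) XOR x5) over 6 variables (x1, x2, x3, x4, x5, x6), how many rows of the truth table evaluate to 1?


Formula: ((x1 OR (x2 AND x3)) XOR x5) over 6 vars (64 rows)
Evaluate each row (x1, x2, x3, x4, x5, x6 as bits, MSB first):
  row 0 [000000]: ((0 OR (0 AND 0)) XOR 0) -> 0
  row 1 [000001]: ((0 OR (0 AND 0)) XOR 0) -> 0
  row 2 [000010]: ((0 OR (0 AND 0)) XOR 1) -> 1
  row 3 [000011]: ((0 OR (0 AND 0)) XOR 1) -> 1
  row 4 [000100]: ((0 OR (0 AND 0)) XOR 0) -> 0
  (every remaining row is evaluated the same way; all 64 results are listed next)
Full result column, 8 rows per line (x1,x2,x3 fixed per line; x4,x5,x6 runs 000..111 left to right):
  rows 0-7 [x1,x2,x3=000]: 00110011  (ones: 4)
  rows 8-15 [x1,x2,x3=001]: 00110011  (ones: 4)
  rows 16-23 [x1,x2,x3=010]: 00110011  (ones: 4)
  rows 24-31 [x1,x2,x3=011]: 11001100  (ones: 4)
  rows 32-39 [x1,x2,x3=100]: 11001100  (ones: 4)
  rows 40-47 [x1,x2,x3=101]: 11001100  (ones: 4)
  rows 48-55 [x1,x2,x3=110]: 11001100  (ones: 4)
  rows 56-63 [x1,x2,x3=111]: 11001100  (ones: 4)
Count of 1-rows = 4+4+4+4+4+4+4+4 = 32

32


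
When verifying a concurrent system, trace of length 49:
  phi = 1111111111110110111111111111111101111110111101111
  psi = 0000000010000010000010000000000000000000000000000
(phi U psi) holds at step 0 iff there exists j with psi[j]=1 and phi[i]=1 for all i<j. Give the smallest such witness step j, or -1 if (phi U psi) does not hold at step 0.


(phi U psi) at 0: need smallest j with psi[j]=1 and phi[i]=1 for all i in [0,j).
Scan from step 0:
  step 0: phi=1, psi=0 -> continue
  step 1: phi=1, psi=0 -> continue
  step 2: phi=1, psi=0 -> continue
  step 3: phi=1, psi=0 -> continue
  step 8: psi=1 and phi held for [0,8) -> witness found
Witness step = 8

8


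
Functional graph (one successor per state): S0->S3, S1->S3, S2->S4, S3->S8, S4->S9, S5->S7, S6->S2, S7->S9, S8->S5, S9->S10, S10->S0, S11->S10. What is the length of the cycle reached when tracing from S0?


Trace from S0 until a state repeats:
  S0 -> S3 -> S8 -> S5 -> S7 -> S9 -> S10 -> S0
S0 first seen at step 0, revisited at step 7.
Cycle length = 7 - 0 = 7

7


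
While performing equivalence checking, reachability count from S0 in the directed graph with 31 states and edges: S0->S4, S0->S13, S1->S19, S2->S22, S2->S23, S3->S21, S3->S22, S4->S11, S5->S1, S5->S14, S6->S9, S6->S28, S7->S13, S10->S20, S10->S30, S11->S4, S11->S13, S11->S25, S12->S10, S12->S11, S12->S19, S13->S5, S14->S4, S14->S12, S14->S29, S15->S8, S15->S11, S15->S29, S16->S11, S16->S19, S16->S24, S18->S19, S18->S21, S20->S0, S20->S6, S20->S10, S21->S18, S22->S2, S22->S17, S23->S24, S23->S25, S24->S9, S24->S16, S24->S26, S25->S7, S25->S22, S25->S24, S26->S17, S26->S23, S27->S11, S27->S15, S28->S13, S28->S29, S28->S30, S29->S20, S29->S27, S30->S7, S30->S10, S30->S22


BFS from S0:
  layer 0: {S0}
  layer 1: {S4, S13}
  layer 2: {S5, S11}
  layer 3: {S1, S14, S25}
  layer 4: {S7, S12, S19, S22, S24, S29}
  layer 5: {S2, S9, S10, S16, S17, S20, S26, S27}
  layer 6: {S6, S15, S23, S30}
  layer 7: {S8, S28}
Reachable set: {S0, S1, S2, S4, S5, S6, S7, S8, S9, S10, S11, S12, S13, S14, S15, S16, S17, S19, S20, S22, S23, S24, S25, S26, S27, S28, S29, S30}
Count = 28

28


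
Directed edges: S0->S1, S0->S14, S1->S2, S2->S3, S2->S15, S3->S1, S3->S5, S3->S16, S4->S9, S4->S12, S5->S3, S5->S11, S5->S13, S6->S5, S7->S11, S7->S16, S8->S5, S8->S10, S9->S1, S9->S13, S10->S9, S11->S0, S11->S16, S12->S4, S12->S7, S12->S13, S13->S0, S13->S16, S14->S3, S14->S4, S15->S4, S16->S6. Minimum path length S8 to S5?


BFS layer-by-layer from S8:
  dist 0: {S8}
  dist 1: {S5, S10}
  -> S5 reached at distance 1
Shortest path length = 1

1


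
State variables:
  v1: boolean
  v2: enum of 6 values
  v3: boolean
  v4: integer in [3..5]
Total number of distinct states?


State space = product of domain sizes of all variables.
Domain sizes:
  v1 (boolean): 2
  v2 (enum of 6 values): 6
  v3 (boolean): 2
  v4 (integer in [3..5]): 3
Product = 2 * 6 * 2 * 3 = 72

72


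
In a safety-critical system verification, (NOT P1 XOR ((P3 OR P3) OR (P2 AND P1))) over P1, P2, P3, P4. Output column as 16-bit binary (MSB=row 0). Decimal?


Formula: (NOT P1 XOR ((P3 OR P3) OR (P2 AND P1))) over P1, P2, P3, P4 (16 rows)
Evaluate each row (bits = P1,P2,P3,P4, MSB first):
  row 0 [0000]: (NOT 0 XOR ((0 OR 0) OR (0 AND 0))) -> 1
  row 1 [0001]: (NOT 0 XOR ((0 OR 0) OR (0 AND 0))) -> 1
  row 2 [0010]: (NOT 0 XOR ((1 OR 1) OR (0 AND 0))) -> 0
  row 3 [0011]: (NOT 0 XOR ((1 OR 1) OR (0 AND 0))) -> 0
  row 4 [0100]: (NOT 0 XOR ((0 OR 0) OR (1 AND 0))) -> 1
  row 5 [0101]: (NOT 0 XOR ((0 OR 0) OR (1 AND 0))) -> 1
  row 6 [0110]: (NOT 0 XOR ((1 OR 1) OR (1 AND 0))) -> 0
  row 7 [0111]: (NOT 0 XOR ((1 OR 1) OR (1 AND 0))) -> 0
  row 8 [1000]: (NOT 1 XOR ((0 OR 0) OR (0 AND 1))) -> 0
  row 9 [1001]: (NOT 1 XOR ((0 OR 0) OR (0 AND 1))) -> 0
  row 10 [1010]: (NOT 1 XOR ((1 OR 1) OR (0 AND 1))) -> 1
  row 11 [1011]: (NOT 1 XOR ((1 OR 1) OR (0 AND 1))) -> 1
  row 12 [1100]: (NOT 1 XOR ((0 OR 0) OR (1 AND 1))) -> 1
  row 13 [1101]: (NOT 1 XOR ((0 OR 0) OR (1 AND 1))) -> 1
  row 14 [1110]: (NOT 1 XOR ((1 OR 1) OR (1 AND 1))) -> 1
  row 15 [1111]: (NOT 1 XOR ((1 OR 1) OR (1 AND 1))) -> 1
Full result column, 4 rows per line (P1,P2 fixed per line; P3,P4 runs 00..11 left to right):
  rows 0-3 [P1,P2=00]: 1100  = hex C
  rows 4-7 [P1,P2=01]: 1100  = hex C
  rows 8-11 [P1,P2=10]: 0011  = hex 3
  rows 12-15 [P1,P2=11]: 1111  = hex F
Output column (row 0 .. row 15) = 1100110000111111
Output column grouped in 4s = 1100 1100 0011 1111 = 0xCC3F
Convert to decimal digit by digit (value = value*16 + digit):
  C -> 12
  12*16 + 12 (C) = 204
  204*16 + 3 = 3267
  3267*16 + 15 (F) = 52287
Decimal = 52287

52287


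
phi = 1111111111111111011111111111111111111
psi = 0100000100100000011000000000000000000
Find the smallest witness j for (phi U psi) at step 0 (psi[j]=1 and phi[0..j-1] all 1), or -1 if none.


(phi U psi) at 0: need smallest j with psi[j]=1 and phi[i]=1 for all i in [0,j).
Scan from step 0:
  step 0: phi=1, psi=0 -> continue
  step 1: psi=1 and phi held for [0,1) -> witness found
Witness step = 1

1


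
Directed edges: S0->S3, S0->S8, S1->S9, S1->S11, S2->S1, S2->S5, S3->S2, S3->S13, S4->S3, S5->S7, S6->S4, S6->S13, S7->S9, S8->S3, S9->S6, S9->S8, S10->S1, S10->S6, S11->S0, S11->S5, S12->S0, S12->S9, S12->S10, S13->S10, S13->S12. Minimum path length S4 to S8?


BFS layer-by-layer from S4:
  dist 0: {S4}
  dist 1: {S3}
  dist 2: {S2, S13}
  dist 3: {S1, S5, S10, S12}
  dist 4: {S0, S6, S7, S9, S11}
  dist 5: {S8}
  -> S8 reached at distance 5
Shortest path length = 5

5


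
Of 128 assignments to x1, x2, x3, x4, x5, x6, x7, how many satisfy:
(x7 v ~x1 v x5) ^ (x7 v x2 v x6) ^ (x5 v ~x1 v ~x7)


CNF with 3 clauses over 7 vars (128 assignments).
An assignment satisfies CNF iff every clause has >=1 true literal.
Check each row (bits = x1,x2,x3,x4,x5,x6,x7; clause T/F shown):
  row 0 [0000000]: clauses=TFT -> 0
  row 1 [0000001]: clauses=TTT -> 1
  row 2 [0000010]: clauses=TTT -> 1
  row 3 [0000011]: clauses=TTT -> 1
  row 4 [0000100]: clauses=TFT -> 0
  (every remaining row is evaluated the same way; all 128 results are listed next)
Full result column, 8 rows per line (x1,x2,x3,x4 fixed per line; x5,x6,x7 runs 000..111 left to right):
  rows 0-7 [x1,x2,x3,x4=0000]: 01110111  (ones: 6)
  rows 8-15 [x1,x2,x3,x4=0001]: 01110111  (ones: 6)
  rows 16-23 [x1,x2,x3,x4=0010]: 01110111  (ones: 6)
  rows 24-31 [x1,x2,x3,x4=0011]: 01110111  (ones: 6)
  rows 32-39 [x1,x2,x3,x4=0100]: 11111111  (ones: 8)
  rows 40-47 [x1,x2,x3,x4=0101]: 11111111  (ones: 8)
  rows 48-55 [x1,x2,x3,x4=0110]: 11111111  (ones: 8)
  rows 56-63 [x1,x2,x3,x4=0111]: 11111111  (ones: 8)
  rows 64-71 [x1,x2,x3,x4=1000]: 00000111  (ones: 3)
  rows 72-79 [x1,x2,x3,x4=1001]: 00000111  (ones: 3)
  rows 80-87 [x1,x2,x3,x4=1010]: 00000111  (ones: 3)
  rows 88-95 [x1,x2,x3,x4=1011]: 00000111  (ones: 3)
  rows 96-103 [x1,x2,x3,x4=1100]: 00001111  (ones: 4)
  rows 104-111 [x1,x2,x3,x4=1101]: 00001111  (ones: 4)
  rows 112-119 [x1,x2,x3,x4=1110]: 00001111  (ones: 4)
  rows 120-127 [x1,x2,x3,x4=1111]: 00001111  (ones: 4)
Satisfying assignments = 6+6+6+6+8+8+8+8+3+3+3+3+4+4+4+4 = 84

84


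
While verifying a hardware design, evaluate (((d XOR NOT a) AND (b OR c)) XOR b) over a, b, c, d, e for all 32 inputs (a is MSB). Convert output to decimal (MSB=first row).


Formula: (((d XOR NOT a) AND (b OR c)) XOR b) over a, b, c, d, e (32 rows)
Evaluate each row (bits = a,b,c,d,e, MSB first):
  row 0 [00000]: (((0 XOR NOT 0) AND (0 OR 0)) XOR 0) -> 0
  row 1 [00001]: (((0 XOR NOT 0) AND (0 OR 0)) XOR 0) -> 0
  row 2 [00010]: (((1 XOR NOT 0) AND (0 OR 0)) XOR 0) -> 0
  row 3 [00011]: (((1 XOR NOT 0) AND (0 OR 0)) XOR 0) -> 0
  row 4 [00100]: (((0 XOR NOT 0) AND (0 OR 1)) XOR 0) -> 1
  row 5 [00101]: (((0 XOR NOT 0) AND (0 OR 1)) XOR 0) -> 1
  row 6 [00110]: (((1 XOR NOT 0) AND (0 OR 1)) XOR 0) -> 0
  row 7 [00111]: (((1 XOR NOT 0) AND (0 OR 1)) XOR 0) -> 0
  row 8 [01000]: (((0 XOR NOT 0) AND (1 OR 0)) XOR 1) -> 0
  row 9 [01001]: (((0 XOR NOT 0) AND (1 OR 0)) XOR 1) -> 0
  row 10 [01010]: (((1 XOR NOT 0) AND (1 OR 0)) XOR 1) -> 1
  row 11 [01011]: (((1 XOR NOT 0) AND (1 OR 0)) XOR 1) -> 1
  row 12 [01100]: (((0 XOR NOT 0) AND (1 OR 1)) XOR 1) -> 0
  row 13 [01101]: (((0 XOR NOT 0) AND (1 OR 1)) XOR 1) -> 0
  row 14 [01110]: (((1 XOR NOT 0) AND (1 OR 1)) XOR 1) -> 1
  row 15 [01111]: (((1 XOR NOT 0) AND (1 OR 1)) XOR 1) -> 1
  row 16 [10000]: (((0 XOR NOT 1) AND (0 OR 0)) XOR 0) -> 0
  row 17 [10001]: (((0 XOR NOT 1) AND (0 OR 0)) XOR 0) -> 0
  row 18 [10010]: (((1 XOR NOT 1) AND (0 OR 0)) XOR 0) -> 0
  row 19 [10011]: (((1 XOR NOT 1) AND (0 OR 0)) XOR 0) -> 0
  row 20 [10100]: (((0 XOR NOT 1) AND (0 OR 1)) XOR 0) -> 0
  row 21 [10101]: (((0 XOR NOT 1) AND (0 OR 1)) XOR 0) -> 0
  row 22 [10110]: (((1 XOR NOT 1) AND (0 OR 1)) XOR 0) -> 1
  row 23 [10111]: (((1 XOR NOT 1) AND (0 OR 1)) XOR 0) -> 1
  row 24 [11000]: (((0 XOR NOT 1) AND (1 OR 0)) XOR 1) -> 1
  row 25 [11001]: (((0 XOR NOT 1) AND (1 OR 0)) XOR 1) -> 1
  row 26 [11010]: (((1 XOR NOT 1) AND (1 OR 0)) XOR 1) -> 0
  row 27 [11011]: (((1 XOR NOT 1) AND (1 OR 0)) XOR 1) -> 0
  row 28 [11100]: (((0 XOR NOT 1) AND (1 OR 1)) XOR 1) -> 1
  row 29 [11101]: (((0 XOR NOT 1) AND (1 OR 1)) XOR 1) -> 1
  row 30 [11110]: (((1 XOR NOT 1) AND (1 OR 1)) XOR 1) -> 0
  row 31 [11111]: (((1 XOR NOT 1) AND (1 OR 1)) XOR 1) -> 0
Full result column, 4 rows per line (a,b,c fixed per line; d,e runs 00..11 left to right):
  rows 0-3 [a,b,c=000]: 0000  = hex 0
  rows 4-7 [a,b,c=001]: 1100  = hex C
  rows 8-11 [a,b,c=010]: 0011  = hex 3
  rows 12-15 [a,b,c=011]: 0011  = hex 3
  rows 16-19 [a,b,c=100]: 0000  = hex 0
  rows 20-23 [a,b,c=101]: 0011  = hex 3
  rows 24-27 [a,b,c=110]: 1100  = hex C
  rows 28-31 [a,b,c=111]: 1100  = hex C
Output column (row 0 .. row 31) = 00001100001100110000001111001100
Output column grouped in 4s = 0000 1100 0011 0011 0000 0011 1100 1100 = 0x0C3303CC
Convert to decimal digit by digit (value = value*16 + digit):
  0 -> 0
  0*16 + 12 (C) = 12
  12*16 + 3 = 195
  195*16 + 3 = 3123
  3123*16 + 0 = 49968
  49968*16 + 3 = 799491
  799491*16 + 12 (C) = 12791868
  12791868*16 + 12 (C) = 204669900
Decimal = 204669900

204669900


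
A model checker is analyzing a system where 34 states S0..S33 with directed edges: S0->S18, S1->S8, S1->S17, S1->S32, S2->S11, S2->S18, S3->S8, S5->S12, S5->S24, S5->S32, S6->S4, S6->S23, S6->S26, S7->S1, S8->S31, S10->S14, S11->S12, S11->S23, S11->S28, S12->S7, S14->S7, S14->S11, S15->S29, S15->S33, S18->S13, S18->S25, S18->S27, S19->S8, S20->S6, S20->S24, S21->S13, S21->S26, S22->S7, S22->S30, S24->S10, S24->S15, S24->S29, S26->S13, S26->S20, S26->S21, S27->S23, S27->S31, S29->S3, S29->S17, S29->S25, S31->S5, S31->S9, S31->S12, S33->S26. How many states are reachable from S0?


BFS from S0:
  layer 0: {S0}
  layer 1: {S18}
  layer 2: {S13, S25, S27}
  layer 3: {S23, S31}
  layer 4: {S5, S9, S12}
  layer 5: {S7, S24, S32}
  layer 6: {S1, S10, S15, S29}
  layer 7: {S3, S8, S14, S17, S33}
  layer 8: {S11, S26}
  layer 9: {S20, S21, S28}
  layer 10: {S6}
  layer 11: {S4}
Reachable set: {S0, S1, S3, S4, S5, S6, S7, S8, S9, S10, S11, S12, S13, S14, S15, S17, S18, S20, S21, S23, S24, S25, S26, S27, S28, S29, S31, S32, S33}
Count = 29

29


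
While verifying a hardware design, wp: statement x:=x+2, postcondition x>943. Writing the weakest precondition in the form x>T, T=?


Formula: wp(x:=E, P) = P[E/x] (substitute E for x in postcondition)
Step 1: Postcondition: x>943
Step 2: Substitute x+2 for x: x+2>943
Step 3: Solve for x: x > 943-2 = 941

941


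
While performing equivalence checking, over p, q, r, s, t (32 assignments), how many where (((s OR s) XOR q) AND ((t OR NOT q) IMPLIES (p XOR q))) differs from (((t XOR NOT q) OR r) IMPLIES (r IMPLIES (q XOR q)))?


F1 = (((s OR s) XOR q) AND ((t OR NOT q) IMPLIES (p XOR q)))
F2 = (((t XOR NOT q) OR r) IMPLIES (r IMPLIES (q XOR q)))
Evaluate both on each of 32 rows (bits = p,q,r,s,t):
  row 0 [00000]: F1=0 F2=1 (differ) -> 1
  row 1 [00001]: F1=0 F2=1 (differ) -> 1
  row 2 [00010]: F1=0 F2=1 (differ) -> 1
  row 3 [00011]: F1=0 F2=1 (differ) -> 1
  row 4 [00100]: F1=0 F2=0 -> 0
  row 5 [00101]: F1=0 F2=0 -> 0
  row 6 [00110]: F1=0 F2=0 -> 0
  row 7 [00111]: F1=0 F2=0 -> 0
  row 8 [01000]: F1=1 F2=1 -> 0
  row 9 [01001]: F1=1 F2=1 -> 0
  row 10 [01010]: F1=0 F2=1 (differ) -> 1
  row 11 [01011]: F1=0 F2=1 (differ) -> 1
  row 12 [01100]: F1=1 F2=0 (differ) -> 1
  row 13 [01101]: F1=1 F2=0 (differ) -> 1
  row 14 [01110]: F1=0 F2=0 -> 0
  row 15 [01111]: F1=0 F2=0 -> 0
  row 16 [10000]: F1=0 F2=1 (differ) -> 1
  row 17 [10001]: F1=0 F2=1 (differ) -> 1
  row 18 [10010]: F1=1 F2=1 -> 0
  row 19 [10011]: F1=1 F2=1 -> 0
  row 20 [10100]: F1=0 F2=0 -> 0
  row 21 [10101]: F1=0 F2=0 -> 0
  row 22 [10110]: F1=1 F2=0 (differ) -> 1
  row 23 [10111]: F1=1 F2=0 (differ) -> 1
  row 24 [11000]: F1=1 F2=1 -> 0
  row 25 [11001]: F1=0 F2=1 (differ) -> 1
  row 26 [11010]: F1=0 F2=1 (differ) -> 1
  row 27 [11011]: F1=0 F2=1 (differ) -> 1
  row 28 [11100]: F1=1 F2=0 (differ) -> 1
  row 29 [11101]: F1=0 F2=0 -> 0
  row 30 [11110]: F1=0 F2=0 -> 0
  row 31 [11111]: F1=0 F2=0 -> 0
Full result column, 8 rows per line (p,q fixed per line; r,s,t runs 000..111 left to right):
  rows 0-7 [p,q=00]: 11110000  (ones: 4)
  rows 8-15 [p,q=01]: 00111100  (ones: 4)
  rows 16-23 [p,q=10]: 11000011  (ones: 4)
  rows 24-31 [p,q=11]: 01111000  (ones: 4)
Disagreements = 4+4+4+4 = 16

16


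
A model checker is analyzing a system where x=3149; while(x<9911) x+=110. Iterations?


Step 1: x goes from 3149 toward 9911 by 110; the body runs while x<9911, so iterations = ceil((bound-start)/step)
Step 2: Distance=6762
Step 3: ceil(6762/110)=62

62


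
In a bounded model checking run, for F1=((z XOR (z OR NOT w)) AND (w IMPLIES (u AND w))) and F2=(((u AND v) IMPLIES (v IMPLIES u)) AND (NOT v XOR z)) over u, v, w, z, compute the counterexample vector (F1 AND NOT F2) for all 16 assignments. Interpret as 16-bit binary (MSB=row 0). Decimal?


F1 = ((z XOR (z OR NOT w)) AND (w IMPLIES (u AND w)))
F2 = (((u AND v) IMPLIES (v IMPLIES u)) AND (NOT v XOR z))
Counterexample to F1=>F2 is where F1=1 and F2=0.
Evaluate each row (bits = u,v,w,z, MSB first):
  row 0 [0000]: F1=1 F2=1 -> F1&~F2 -> 0
  row 1 [0001]: F1=0 F2=0 -> F1&~F2 -> 0
  row 2 [0010]: F1=0 F2=1 -> F1&~F2 -> 0
  row 3 [0011]: F1=0 F2=0 -> F1&~F2 -> 0
  row 4 [0100]: F1=1 F2=0 -> F1&~F2 -> 1
  row 5 [0101]: F1=0 F2=1 -> F1&~F2 -> 0
  row 6 [0110]: F1=0 F2=0 -> F1&~F2 -> 0
  row 7 [0111]: F1=0 F2=1 -> F1&~F2 -> 0
  row 8 [1000]: F1=1 F2=1 -> F1&~F2 -> 0
  row 9 [1001]: F1=0 F2=0 -> F1&~F2 -> 0
  row 10 [1010]: F1=0 F2=1 -> F1&~F2 -> 0
  row 11 [1011]: F1=0 F2=0 -> F1&~F2 -> 0
  row 12 [1100]: F1=1 F2=0 -> F1&~F2 -> 1
  row 13 [1101]: F1=0 F2=1 -> F1&~F2 -> 0
  row 14 [1110]: F1=0 F2=0 -> F1&~F2 -> 0
  row 15 [1111]: F1=0 F2=1 -> F1&~F2 -> 0
Full result column, 4 rows per line (u,v fixed per line; w,z runs 00..11 left to right):
  rows 0-3 [u,v=00]: 0000  = hex 0
  rows 4-7 [u,v=01]: 1000  = hex 8
  rows 8-11 [u,v=10]: 0000  = hex 0
  rows 12-15 [u,v=11]: 1000  = hex 8
Counterexample vector (row 0 .. row 15) = 0000100000001000
Output column grouped in 4s = 0000 1000 0000 1000 = 0x0808
Convert to decimal digit by digit (value = value*16 + digit):
  0 -> 0
  0*16 + 8 = 8
  8*16 + 0 = 128
  128*16 + 8 = 2056
Decimal = 2056

2056


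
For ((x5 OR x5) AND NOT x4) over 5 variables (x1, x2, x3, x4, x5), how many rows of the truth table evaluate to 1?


Formula: ((x5 OR x5) AND NOT x4) over 5 vars (32 rows)
Evaluate each row (x1, x2, x3, x4, x5 as bits, MSB first):
  row 0 [00000]: ((0 OR 0) AND NOT 0) -> 0
  row 1 [00001]: ((1 OR 1) AND NOT 0) -> 1
  row 2 [00010]: ((0 OR 0) AND NOT 1) -> 0
  row 3 [00011]: ((1 OR 1) AND NOT 1) -> 0
  row 4 [00100]: ((0 OR 0) AND NOT 0) -> 0
  row 5 [00101]: ((1 OR 1) AND NOT 0) -> 1
  row 6 [00110]: ((0 OR 0) AND NOT 1) -> 0
  row 7 [00111]: ((1 OR 1) AND NOT 1) -> 0
  row 8 [01000]: ((0 OR 0) AND NOT 0) -> 0
  row 9 [01001]: ((1 OR 1) AND NOT 0) -> 1
  row 10 [01010]: ((0 OR 0) AND NOT 1) -> 0
  row 11 [01011]: ((1 OR 1) AND NOT 1) -> 0
  row 12 [01100]: ((0 OR 0) AND NOT 0) -> 0
  row 13 [01101]: ((1 OR 1) AND NOT 0) -> 1
  row 14 [01110]: ((0 OR 0) AND NOT 1) -> 0
  row 15 [01111]: ((1 OR 1) AND NOT 1) -> 0
  row 16 [10000]: ((0 OR 0) AND NOT 0) -> 0
  row 17 [10001]: ((1 OR 1) AND NOT 0) -> 1
  row 18 [10010]: ((0 OR 0) AND NOT 1) -> 0
  row 19 [10011]: ((1 OR 1) AND NOT 1) -> 0
  row 20 [10100]: ((0 OR 0) AND NOT 0) -> 0
  row 21 [10101]: ((1 OR 1) AND NOT 0) -> 1
  row 22 [10110]: ((0 OR 0) AND NOT 1) -> 0
  row 23 [10111]: ((1 OR 1) AND NOT 1) -> 0
  row 24 [11000]: ((0 OR 0) AND NOT 0) -> 0
  row 25 [11001]: ((1 OR 1) AND NOT 0) -> 1
  row 26 [11010]: ((0 OR 0) AND NOT 1) -> 0
  row 27 [11011]: ((1 OR 1) AND NOT 1) -> 0
  row 28 [11100]: ((0 OR 0) AND NOT 0) -> 0
  row 29 [11101]: ((1 OR 1) AND NOT 0) -> 1
  row 30 [11110]: ((0 OR 0) AND NOT 1) -> 0
  row 31 [11111]: ((1 OR 1) AND NOT 1) -> 0
Full result column, 8 rows per line (x1,x2 fixed per line; x3,x4,x5 runs 000..111 left to right):
  rows 0-7 [x1,x2=00]: 01000100  (ones: 2)
  rows 8-15 [x1,x2=01]: 01000100  (ones: 2)
  rows 16-23 [x1,x2=10]: 01000100  (ones: 2)
  rows 24-31 [x1,x2=11]: 01000100  (ones: 2)
Count of 1-rows = 2+2+2+2 = 8

8


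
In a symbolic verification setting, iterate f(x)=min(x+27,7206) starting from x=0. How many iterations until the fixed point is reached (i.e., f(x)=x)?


Step 1: x=0, cap=7206, increment=27
Step 2: x grows by 27 each step until capped at 7206; fixed point is x=7206
Step 3: iterations = ceil(7206/27) = 267

267


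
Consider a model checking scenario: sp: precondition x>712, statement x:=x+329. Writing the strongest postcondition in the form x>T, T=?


Formula: sp(P, x:=E) = exists old_x. (x = E[old_x/x]) AND P[old_x/x] (old_x is the value of x before the assignment; eliminate old_x by solving x = E[old_x/x] for old_x)
Step 1: Precondition P: x>712, i.e. old_x > 712
Step 2: Assignment gives x = old_x + 329, so old_x = x - 329
Step 3: Substitute into P: x - 329 > 712
Step 4: Simplify: x > 712+329 = 1041

1041


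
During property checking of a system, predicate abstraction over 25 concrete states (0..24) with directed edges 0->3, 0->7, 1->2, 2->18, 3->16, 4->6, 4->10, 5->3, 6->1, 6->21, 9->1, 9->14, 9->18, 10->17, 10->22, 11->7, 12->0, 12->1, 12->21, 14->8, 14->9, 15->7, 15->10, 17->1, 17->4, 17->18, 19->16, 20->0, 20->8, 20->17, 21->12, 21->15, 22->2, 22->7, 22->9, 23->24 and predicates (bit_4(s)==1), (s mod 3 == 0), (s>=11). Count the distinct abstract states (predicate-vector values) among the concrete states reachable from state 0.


BFS from 0:
Concrete reachable: {0, 3, 7, 16}
Abstract via predicates (bit_4(s)==1), (s mod 3 == 0), (s>=11):
  (0,0,0) <- {7}
  (0,1,0) <- {0, 3}
  (1,0,1) <- {16}
Distinct abstract states = 3

3


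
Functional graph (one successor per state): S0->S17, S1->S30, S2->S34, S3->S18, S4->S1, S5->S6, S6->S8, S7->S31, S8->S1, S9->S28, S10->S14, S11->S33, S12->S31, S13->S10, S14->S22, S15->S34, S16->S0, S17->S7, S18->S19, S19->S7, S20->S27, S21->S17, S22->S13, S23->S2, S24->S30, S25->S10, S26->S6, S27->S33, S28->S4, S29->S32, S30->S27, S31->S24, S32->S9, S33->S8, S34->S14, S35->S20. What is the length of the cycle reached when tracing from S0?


Trace from S0 until a state repeats:
  S0 -> S17 -> S7 -> S31 -> S24 -> S30 -> S27 -> S33 -> S8 -> S1 -> S30
S30 first seen at step 5, revisited at step 10.
Cycle length = 10 - 5 = 5

5


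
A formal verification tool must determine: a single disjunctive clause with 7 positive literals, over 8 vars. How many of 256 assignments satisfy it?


Step 1: Total=2^8=256
Step 2: Unsat when all 7 false: 2^1=2
Step 3: Sat=256-2=254

254


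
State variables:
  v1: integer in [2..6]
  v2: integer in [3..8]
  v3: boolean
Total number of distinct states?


State space = product of domain sizes of all variables.
Domain sizes:
  v1 (integer in [2..6]): 5
  v2 (integer in [3..8]): 6
  v3 (boolean): 2
Product = 5 * 6 * 2 = 60

60


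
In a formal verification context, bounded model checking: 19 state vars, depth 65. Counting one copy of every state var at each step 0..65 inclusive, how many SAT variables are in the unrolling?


BMC unrolls to depth k, creating one copy of each state var for steps 0..k.
Step count = 65 + 1 = 66 (steps 0 through 65)
Vars per step = 19
Total = 19 * 66 = 1254

1254


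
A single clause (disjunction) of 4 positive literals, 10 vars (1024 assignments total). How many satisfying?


Step 1: Total=2^10=1024
Step 2: Unsat when all 4 false: 2^6=64
Step 3: Sat=1024-64=960

960


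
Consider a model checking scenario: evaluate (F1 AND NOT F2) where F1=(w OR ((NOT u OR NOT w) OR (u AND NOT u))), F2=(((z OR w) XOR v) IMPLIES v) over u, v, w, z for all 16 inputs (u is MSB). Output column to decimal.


F1 = (w OR ((NOT u OR NOT w) OR (u AND NOT u)))
F2 = (((z OR w) XOR v) IMPLIES v)
Counterexample to F1=>F2 is where F1=1 and F2=0.
Evaluate each row (bits = u,v,w,z, MSB first):
  row 0 [0000]: F1=1 F2=1 -> F1&~F2 -> 0
  row 1 [0001]: F1=1 F2=0 -> F1&~F2 -> 1
  row 2 [0010]: F1=1 F2=0 -> F1&~F2 -> 1
  row 3 [0011]: F1=1 F2=0 -> F1&~F2 -> 1
  row 4 [0100]: F1=1 F2=1 -> F1&~F2 -> 0
  row 5 [0101]: F1=1 F2=1 -> F1&~F2 -> 0
  row 6 [0110]: F1=1 F2=1 -> F1&~F2 -> 0
  row 7 [0111]: F1=1 F2=1 -> F1&~F2 -> 0
  row 8 [1000]: F1=1 F2=1 -> F1&~F2 -> 0
  row 9 [1001]: F1=1 F2=0 -> F1&~F2 -> 1
  row 10 [1010]: F1=1 F2=0 -> F1&~F2 -> 1
  row 11 [1011]: F1=1 F2=0 -> F1&~F2 -> 1
  row 12 [1100]: F1=1 F2=1 -> F1&~F2 -> 0
  row 13 [1101]: F1=1 F2=1 -> F1&~F2 -> 0
  row 14 [1110]: F1=1 F2=1 -> F1&~F2 -> 0
  row 15 [1111]: F1=1 F2=1 -> F1&~F2 -> 0
Full result column, 4 rows per line (u,v fixed per line; w,z runs 00..11 left to right):
  rows 0-3 [u,v=00]: 0111  = hex 7
  rows 4-7 [u,v=01]: 0000  = hex 0
  rows 8-11 [u,v=10]: 0111  = hex 7
  rows 12-15 [u,v=11]: 0000  = hex 0
Counterexample vector (row 0 .. row 15) = 0111000001110000
Output column grouped in 4s = 0111 0000 0111 0000 = 0x7070
Convert to decimal digit by digit (value = value*16 + digit):
  7 -> 7
  7*16 + 0 = 112
  112*16 + 7 = 1799
  1799*16 + 0 = 28784
Decimal = 28784

28784


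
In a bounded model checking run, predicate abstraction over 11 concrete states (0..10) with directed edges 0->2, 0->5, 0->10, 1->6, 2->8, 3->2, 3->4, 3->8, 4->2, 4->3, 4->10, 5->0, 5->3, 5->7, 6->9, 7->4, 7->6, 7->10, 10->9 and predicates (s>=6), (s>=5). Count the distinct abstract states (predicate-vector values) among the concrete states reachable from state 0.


BFS from 0:
Concrete reachable: {0, 2, 3, 4, 5, 6, 7, 8, 9, 10}
Abstract via predicates (s>=6), (s>=5):
  (0,0) <- {0, 2, 3, 4}
  (0,1) <- {5}
  (1,1) <- {6, 7, 8, 9, 10}
Distinct abstract states = 3

3


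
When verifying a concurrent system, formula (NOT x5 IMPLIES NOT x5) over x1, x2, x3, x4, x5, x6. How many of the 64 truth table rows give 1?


Formula: (NOT x5 IMPLIES NOT x5) over 6 vars (64 rows)
Evaluate each row (x1, x2, x3, x4, x5, x6 as bits, MSB first):
  row 0 [000000]: (NOT 0 IMPLIES NOT 0) -> 1
  row 1 [000001]: (NOT 0 IMPLIES NOT 0) -> 1
  row 2 [000010]: (NOT 1 IMPLIES NOT 1) -> 1
  row 3 [000011]: (NOT 1 IMPLIES NOT 1) -> 1
  row 4 [000100]: (NOT 0 IMPLIES NOT 0) -> 1
  (every remaining row is evaluated the same way; all 64 results are listed next)
Full result column, 8 rows per line (x1,x2,x3 fixed per line; x4,x5,x6 runs 000..111 left to right):
  rows 0-7 [x1,x2,x3=000]: 11111111  (ones: 8)
  rows 8-15 [x1,x2,x3=001]: 11111111  (ones: 8)
  rows 16-23 [x1,x2,x3=010]: 11111111  (ones: 8)
  rows 24-31 [x1,x2,x3=011]: 11111111  (ones: 8)
  rows 32-39 [x1,x2,x3=100]: 11111111  (ones: 8)
  rows 40-47 [x1,x2,x3=101]: 11111111  (ones: 8)
  rows 48-55 [x1,x2,x3=110]: 11111111  (ones: 8)
  rows 56-63 [x1,x2,x3=111]: 11111111  (ones: 8)
Count of 1-rows = 8+8+8+8+8+8+8+8 = 64

64


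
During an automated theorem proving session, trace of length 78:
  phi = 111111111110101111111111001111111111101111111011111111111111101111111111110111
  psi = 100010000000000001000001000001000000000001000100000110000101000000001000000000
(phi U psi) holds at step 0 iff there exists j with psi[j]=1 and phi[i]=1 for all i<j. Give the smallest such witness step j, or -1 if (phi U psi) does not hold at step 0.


(phi U psi) at 0: need smallest j with psi[j]=1 and phi[i]=1 for all i in [0,j).
Scan from step 0:
  step 0: psi=1 and phi held for [0,0) -> witness found
Witness step = 0

0


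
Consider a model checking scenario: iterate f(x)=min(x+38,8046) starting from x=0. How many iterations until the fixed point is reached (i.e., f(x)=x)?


Step 1: x=0, cap=8046, increment=38
Step 2: x grows by 38 each step until capped at 8046; fixed point is x=8046
Step 3: iterations = ceil(8046/38) = 212

212


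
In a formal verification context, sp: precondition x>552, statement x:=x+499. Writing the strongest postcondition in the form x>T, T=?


Formula: sp(P, x:=E) = exists old_x. (x = E[old_x/x]) AND P[old_x/x] (old_x is the value of x before the assignment; eliminate old_x by solving x = E[old_x/x] for old_x)
Step 1: Precondition P: x>552, i.e. old_x > 552
Step 2: Assignment gives x = old_x + 499, so old_x = x - 499
Step 3: Substitute into P: x - 499 > 552
Step 4: Simplify: x > 552+499 = 1051

1051


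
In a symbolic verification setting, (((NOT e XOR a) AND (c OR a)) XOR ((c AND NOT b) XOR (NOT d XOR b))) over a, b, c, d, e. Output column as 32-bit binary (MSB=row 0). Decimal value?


Formula: (((NOT e XOR a) AND (c OR a)) XOR ((c AND NOT b) XOR (NOT d XOR b))) over a, b, c, d, e (32 rows)
Evaluate each row (bits = a,b,c,d,e, MSB first):
  row 0 [00000]: (((NOT 0 XOR 0) AND (0 OR 0)) XOR ((0 AND NOT 0) XOR (NOT 0 XOR 0))) -> 1
  row 1 [00001]: (((NOT 1 XOR 0) AND (0 OR 0)) XOR ((0 AND NOT 0) XOR (NOT 0 XOR 0))) -> 1
  row 2 [00010]: (((NOT 0 XOR 0) AND (0 OR 0)) XOR ((0 AND NOT 0) XOR (NOT 1 XOR 0))) -> 0
  row 3 [00011]: (((NOT 1 XOR 0) AND (0 OR 0)) XOR ((0 AND NOT 0) XOR (NOT 1 XOR 0))) -> 0
  row 4 [00100]: (((NOT 0 XOR 0) AND (1 OR 0)) XOR ((1 AND NOT 0) XOR (NOT 0 XOR 0))) -> 1
  row 5 [00101]: (((NOT 1 XOR 0) AND (1 OR 0)) XOR ((1 AND NOT 0) XOR (NOT 0 XOR 0))) -> 0
  row 6 [00110]: (((NOT 0 XOR 0) AND (1 OR 0)) XOR ((1 AND NOT 0) XOR (NOT 1 XOR 0))) -> 0
  row 7 [00111]: (((NOT 1 XOR 0) AND (1 OR 0)) XOR ((1 AND NOT 0) XOR (NOT 1 XOR 0))) -> 1
  row 8 [01000]: (((NOT 0 XOR 0) AND (0 OR 0)) XOR ((0 AND NOT 1) XOR (NOT 0 XOR 1))) -> 0
  row 9 [01001]: (((NOT 1 XOR 0) AND (0 OR 0)) XOR ((0 AND NOT 1) XOR (NOT 0 XOR 1))) -> 0
  row 10 [01010]: (((NOT 0 XOR 0) AND (0 OR 0)) XOR ((0 AND NOT 1) XOR (NOT 1 XOR 1))) -> 1
  row 11 [01011]: (((NOT 1 XOR 0) AND (0 OR 0)) XOR ((0 AND NOT 1) XOR (NOT 1 XOR 1))) -> 1
  row 12 [01100]: (((NOT 0 XOR 0) AND (1 OR 0)) XOR ((1 AND NOT 1) XOR (NOT 0 XOR 1))) -> 1
  row 13 [01101]: (((NOT 1 XOR 0) AND (1 OR 0)) XOR ((1 AND NOT 1) XOR (NOT 0 XOR 1))) -> 0
  row 14 [01110]: (((NOT 0 XOR 0) AND (1 OR 0)) XOR ((1 AND NOT 1) XOR (NOT 1 XOR 1))) -> 0
  row 15 [01111]: (((NOT 1 XOR 0) AND (1 OR 0)) XOR ((1 AND NOT 1) XOR (NOT 1 XOR 1))) -> 1
  row 16 [10000]: (((NOT 0 XOR 1) AND (0 OR 1)) XOR ((0 AND NOT 0) XOR (NOT 0 XOR 0))) -> 1
  row 17 [10001]: (((NOT 1 XOR 1) AND (0 OR 1)) XOR ((0 AND NOT 0) XOR (NOT 0 XOR 0))) -> 0
  row 18 [10010]: (((NOT 0 XOR 1) AND (0 OR 1)) XOR ((0 AND NOT 0) XOR (NOT 1 XOR 0))) -> 0
  row 19 [10011]: (((NOT 1 XOR 1) AND (0 OR 1)) XOR ((0 AND NOT 0) XOR (NOT 1 XOR 0))) -> 1
  row 20 [10100]: (((NOT 0 XOR 1) AND (1 OR 1)) XOR ((1 AND NOT 0) XOR (NOT 0 XOR 0))) -> 0
  row 21 [10101]: (((NOT 1 XOR 1) AND (1 OR 1)) XOR ((1 AND NOT 0) XOR (NOT 0 XOR 0))) -> 1
  row 22 [10110]: (((NOT 0 XOR 1) AND (1 OR 1)) XOR ((1 AND NOT 0) XOR (NOT 1 XOR 0))) -> 1
  row 23 [10111]: (((NOT 1 XOR 1) AND (1 OR 1)) XOR ((1 AND NOT 0) XOR (NOT 1 XOR 0))) -> 0
  row 24 [11000]: (((NOT 0 XOR 1) AND (0 OR 1)) XOR ((0 AND NOT 1) XOR (NOT 0 XOR 1))) -> 0
  row 25 [11001]: (((NOT 1 XOR 1) AND (0 OR 1)) XOR ((0 AND NOT 1) XOR (NOT 0 XOR 1))) -> 1
  row 26 [11010]: (((NOT 0 XOR 1) AND (0 OR 1)) XOR ((0 AND NOT 1) XOR (NOT 1 XOR 1))) -> 1
  row 27 [11011]: (((NOT 1 XOR 1) AND (0 OR 1)) XOR ((0 AND NOT 1) XOR (NOT 1 XOR 1))) -> 0
  row 28 [11100]: (((NOT 0 XOR 1) AND (1 OR 1)) XOR ((1 AND NOT 1) XOR (NOT 0 XOR 1))) -> 0
  row 29 [11101]: (((NOT 1 XOR 1) AND (1 OR 1)) XOR ((1 AND NOT 1) XOR (NOT 0 XOR 1))) -> 1
  row 30 [11110]: (((NOT 0 XOR 1) AND (1 OR 1)) XOR ((1 AND NOT 1) XOR (NOT 1 XOR 1))) -> 1
  row 31 [11111]: (((NOT 1 XOR 1) AND (1 OR 1)) XOR ((1 AND NOT 1) XOR (NOT 1 XOR 1))) -> 0
Full result column, 4 rows per line (a,b,c fixed per line; d,e runs 00..11 left to right):
  rows 0-3 [a,b,c=000]: 1100  = hex C
  rows 4-7 [a,b,c=001]: 1001  = hex 9
  rows 8-11 [a,b,c=010]: 0011  = hex 3
  rows 12-15 [a,b,c=011]: 1001  = hex 9
  rows 16-19 [a,b,c=100]: 1001  = hex 9
  rows 20-23 [a,b,c=101]: 0110  = hex 6
  rows 24-27 [a,b,c=110]: 0110  = hex 6
  rows 28-31 [a,b,c=111]: 0110  = hex 6
Output column (row 0 .. row 31) = 11001001001110011001011001100110
Output column grouped in 4s = 1100 1001 0011 1001 1001 0110 0110 0110 = 0xC9399666
Convert to decimal digit by digit (value = value*16 + digit):
  C -> 12
  12*16 + 9 = 201
  201*16 + 3 = 3219
  3219*16 + 9 = 51513
  51513*16 + 9 = 824217
  824217*16 + 6 = 13187478
  13187478*16 + 6 = 210999654
  210999654*16 + 6 = 3375994470
Decimal = 3375994470

3375994470
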